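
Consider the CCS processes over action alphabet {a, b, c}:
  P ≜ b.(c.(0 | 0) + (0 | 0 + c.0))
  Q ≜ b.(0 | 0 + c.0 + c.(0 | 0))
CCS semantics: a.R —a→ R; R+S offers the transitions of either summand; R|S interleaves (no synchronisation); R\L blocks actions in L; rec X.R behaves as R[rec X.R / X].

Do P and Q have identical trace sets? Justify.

YES

P's transition system — 4 states:
  s0 = b.(c.(0 | 0) + (0 | 0 + c.0)) → =b=> s1
  s1 = c.(0 | 0) + (0 | 0 + c.0) → =c=> s2, =c=> s3
  s2 = 0 → deadlocked
  s3 = 0 | 0 → deadlocked
Q's transition system — 4 states:
  t0 = b.(0 | 0 + c.0 + c.(0 | 0)) → =b=> t1
  t1 = 0 | 0 + c.0 + c.(0 | 0) → =c=> t2, =c=> t3
  t2 = 0 → deadlocked
  t3 = 0 | 0 → deadlocked
Partition-refinement fixed point:
  B0 = {s0, t0}
  B1 = {s1, t1}
  B2 = {s2, s3, t2, t3}
s0 ∈ B0, t0 ∈ B0 → same block
Bisimilar ⇒ trace-equivalent.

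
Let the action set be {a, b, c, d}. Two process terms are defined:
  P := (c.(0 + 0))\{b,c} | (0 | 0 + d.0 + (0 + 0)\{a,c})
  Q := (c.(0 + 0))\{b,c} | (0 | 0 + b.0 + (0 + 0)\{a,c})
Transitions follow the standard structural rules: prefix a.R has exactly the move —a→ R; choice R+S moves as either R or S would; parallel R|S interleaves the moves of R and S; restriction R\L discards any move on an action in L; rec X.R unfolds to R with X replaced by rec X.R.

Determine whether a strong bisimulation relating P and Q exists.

Reachable graph of P (2 states):
  p0 = (c.(0 + 0))\{b,c} | (0 | 0 + d.0 + (0 + 0)\{a,c}) | --d--▸ p1
  p1 = (c.(0 + 0))\{b,c} | 0 | (no moves)
Reachable graph of Q (2 states):
  q0 = (c.(0 + 0))\{b,c} | (0 | 0 + b.0 + (0 + 0)\{a,c}) | --b--▸ q1
  q1 = (c.(0 + 0))\{b,c} | 0 | (no moves)
Partition-refinement fixed point:
  B0 = {p0}
  B1 = {p1, q1}
  B2 = {q0}
p0 ∈ B0, q0 ∈ B2 → different blocks

not bisimilar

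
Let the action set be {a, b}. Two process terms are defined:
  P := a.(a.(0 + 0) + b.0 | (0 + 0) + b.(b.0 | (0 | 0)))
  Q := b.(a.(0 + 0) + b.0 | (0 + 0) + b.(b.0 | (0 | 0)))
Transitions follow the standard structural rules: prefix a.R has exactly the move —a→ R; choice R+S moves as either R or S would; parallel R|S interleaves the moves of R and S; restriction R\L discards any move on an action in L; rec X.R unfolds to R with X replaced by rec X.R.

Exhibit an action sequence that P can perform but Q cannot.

LTS(P): 6 reachable states
  u0 = a.(a.(0 + 0) + b.0 | (0 + 0) + b.(b.0 | (0 | 0))) has moves ··a··> u1
  u1 = a.(0 + 0) + b.0 | (0 + 0) + b.(b.0 | (0 | 0)) has moves ··a··> u2, ··b··> u3, ··b··> u4
  u2 = 0 + 0 has moves (no moves)
  u3 = 0 | (0 + 0) has moves (no moves)
  u4 = b.0 | (0 | 0) has moves ··b··> u5
  u5 = 0 | (0 | 0) has moves (no moves)
LTS(Q): 6 reachable states
  v0 = b.(a.(0 + 0) + b.0 | (0 + 0) + b.(b.0 | (0 | 0))) has moves ··b··> v1
  v1 = a.(0 + 0) + b.0 | (0 + 0) + b.(b.0 | (0 | 0)) has moves ··a··> v2, ··b··> v3, ··b··> v4
  v2 = 0 + 0 has moves (no moves)
  v3 = 0 | (0 + 0) has moves (no moves)
  v4 = b.0 | (0 | 0) has moves ··b··> v5
  v5 = 0 | (0 | 0) has moves (no moves)
Run σ = ⟨a⟩ on P: start {u0}
  [1] a ⇒ {u1}
  — P admits the full trace.
Run σ = ⟨a⟩ on Q: start {v0}
  [1] a ⇒ ∅  — Q cannot continue

a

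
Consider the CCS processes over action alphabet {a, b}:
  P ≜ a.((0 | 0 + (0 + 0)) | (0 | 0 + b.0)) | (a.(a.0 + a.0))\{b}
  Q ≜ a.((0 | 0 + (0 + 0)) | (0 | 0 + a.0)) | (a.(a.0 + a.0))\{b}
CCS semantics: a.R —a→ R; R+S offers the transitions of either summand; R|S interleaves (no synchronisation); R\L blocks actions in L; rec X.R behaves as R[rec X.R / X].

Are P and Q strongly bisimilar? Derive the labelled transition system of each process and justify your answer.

P ≁ Q

Reachable graph of P (9 states):
  p0 = a.((0 | 0 + (0 + 0)) | (0 | 0 + b.0)) | (a.(a.0 + a.0))\{b} | -a-> p1, -a-> p2
  p1 = (0 | 0 + (0 + 0)) | (0 | 0 + b.0) | (a.(a.0 + a.0))\{b} | -a-> p3, -b-> p4
  p2 = a.((0 | 0 + (0 + 0)) | (0 | 0 + b.0)) | (a.0 + a.0)\{b} | -a-> p3, -a-> p5
  p3 = (0 | 0 + (0 + 0)) | (0 | 0 + b.0) | (a.0 + a.0)\{b} | -a-> p6, -b-> p7
  p4 = (0 | 0 + (0 + 0)) | 0 | (a.(a.0 + a.0))\{b} | -a-> p7
  p5 = a.((0 | 0 + (0 + 0)) | (0 | 0 + b.0)) | 0\{b} | -a-> p6
  p6 = (0 | 0 + (0 + 0)) | (0 | 0 + b.0) | 0\{b} | -b-> p8
  p7 = (0 | 0 + (0 + 0)) | 0 | (a.0 + a.0)\{b} | -a-> p8
  p8 = (0 | 0 + (0 + 0)) | 0 | 0\{b} | ·
Reachable graph of Q (9 states):
  q0 = a.((0 | 0 + (0 + 0)) | (0 | 0 + a.0)) | (a.(a.0 + a.0))\{b} | -a-> q1, -a-> q2
  q1 = (0 | 0 + (0 + 0)) | (0 | 0 + a.0) | (a.(a.0 + a.0))\{b} | -a-> q3, -a-> q4
  q2 = a.((0 | 0 + (0 + 0)) | (0 | 0 + a.0)) | (a.0 + a.0)\{b} | -a-> q3, -a-> q5
  q3 = (0 | 0 + (0 + 0)) | (0 | 0 + a.0) | (a.0 + a.0)\{b} | -a-> q6, -a-> q7
  q4 = (0 | 0 + (0 + 0)) | 0 | (a.(a.0 + a.0))\{b} | -a-> q7
  q5 = a.((0 | 0 + (0 + 0)) | (0 | 0 + a.0)) | 0\{b} | -a-> q6
  q6 = (0 | 0 + (0 + 0)) | (0 | 0 + a.0) | 0\{b} | -a-> q8
  q7 = (0 | 0 + (0 + 0)) | 0 | (a.0 + a.0)\{b} | -a-> q8
  q8 = (0 | 0 + (0 + 0)) | 0 | 0\{b} | ·
Coarsest stable partition (strong bisimilarity classes):
  B0 = {p0}
  B1 = {p1}
  B2 = {p4, q3, q4, q5}
  B3 = {p7, q6, q7}
  B4 = {p8, q8}
  B5 = {p3}
  B6 = {p6}
  B7 = {p2}
  B8 = {p5}
  B9 = {q0}
  B10 = {q1, q2}
p0 ∈ B0, q0 ∈ B9 → different blocks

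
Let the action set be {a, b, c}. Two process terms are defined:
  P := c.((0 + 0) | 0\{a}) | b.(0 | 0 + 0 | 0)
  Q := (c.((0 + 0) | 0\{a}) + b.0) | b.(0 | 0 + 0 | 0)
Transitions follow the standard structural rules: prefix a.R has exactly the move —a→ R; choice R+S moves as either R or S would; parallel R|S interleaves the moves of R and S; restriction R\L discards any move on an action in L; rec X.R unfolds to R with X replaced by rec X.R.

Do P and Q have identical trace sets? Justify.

LTS(P): 4 reachable states
  u0 = c.((0 + 0) | 0\{a}) | b.(0 | 0 + 0 | 0) | --b--▸ u1, --c--▸ u2
  u1 = c.((0 + 0) | 0\{a}) | (0 | 0 + 0 | 0) | --c--▸ u3
  u2 = (0 + 0) | 0\{a} | b.(0 | 0 + 0 | 0) | --b--▸ u3
  u3 = (0 + 0) | 0\{a} | (0 | 0 + 0 | 0) | deadlocked
LTS(Q): 6 reachable states
  v0 = (c.((0 + 0) | 0\{a}) + b.0) | b.(0 | 0 + 0 | 0) | --b--▸ v1, --b--▸ v2, --c--▸ v3
  v1 = (c.((0 + 0) | 0\{a}) + b.0) | (0 | 0 + 0 | 0) | --b--▸ v4, --c--▸ v5
  v2 = 0 | b.(0 | 0 + 0 | 0) | --b--▸ v4
  v3 = (0 + 0) | 0\{a} | b.(0 | 0 + 0 | 0) | --b--▸ v5
  v4 = 0 | (0 | 0 + 0 | 0) | deadlocked
  v5 = (0 + 0) | 0\{a} | (0 | 0 + 0 | 0) | deadlocked
Run σ = ⟨bb⟩ on Q: start {v0}
  after b @ step 1: {v1, v2}
  after b @ step 2: {v4}
  Q completes σ.
Run σ = ⟨bb⟩ on P: start {u0}
  after b @ step 1: {u1}
  after b @ step 2: ∅ (P stuck)

NO — witness ⟨bb⟩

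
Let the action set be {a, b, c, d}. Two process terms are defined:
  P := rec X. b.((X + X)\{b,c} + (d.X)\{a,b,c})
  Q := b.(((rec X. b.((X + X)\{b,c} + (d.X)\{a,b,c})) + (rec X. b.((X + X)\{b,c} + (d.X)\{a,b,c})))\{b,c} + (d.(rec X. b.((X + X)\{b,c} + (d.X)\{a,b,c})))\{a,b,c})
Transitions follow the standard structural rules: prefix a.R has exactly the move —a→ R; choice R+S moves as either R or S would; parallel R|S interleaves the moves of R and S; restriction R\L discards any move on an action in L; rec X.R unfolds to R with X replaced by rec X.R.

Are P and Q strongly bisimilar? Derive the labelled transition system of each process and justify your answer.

P's transition system — 3 states:
  u0 = rec X. b.((X + X)\{b,c} + (d.X)\{a,b,c}) → =b=> u1
  u1 = ((rec X. b.((X + X)\{b,c} + (d.X)\{a,b,c})) + (rec X. b.((X + X)\{b,c} + (d.X)\{a,b,c})))\{b,c} + (d.(rec X. b.((X + X)\{b,c} + (d.X)\{a,b,c})))\{a,b,c} → =d=> u2
  u2 = (rec X. b.((X + X)\{b,c} + (d.X)\{a,b,c}))\{a,b,c} → ·
Q's transition system — 3 states:
  v0 = b.(((rec X. b.((X + X)\{b,c} + (d.X)\{a,b,c})) + (rec X. b.((X + X)\{b,c} + (d.X)\{a,b,c})))\{b,c} + (d.(rec X. b.((X + X)\{b,c} + (d.X)\{a,b,c})))\{a,b,c}) → =b=> v1
  v1 = ((rec X. b.((X + X)\{b,c} + (d.X)\{a,b,c})) + (rec X. b.((X + X)\{b,c} + (d.X)\{a,b,c})))\{b,c} + (d.(rec X. b.((X + X)\{b,c} + (d.X)\{a,b,c})))\{a,b,c} → =d=> v2
  v2 = (rec X. b.((X + X)\{b,c} + (d.X)\{a,b,c}))\{a,b,c} → ·
Coarsest stable partition (strong bisimilarity classes):
  B0 = {u0, v0}
  B1 = {u1, v1}
  B2 = {u2, v2}
u0 ∈ B0, v0 ∈ B0 → same block

bisimilar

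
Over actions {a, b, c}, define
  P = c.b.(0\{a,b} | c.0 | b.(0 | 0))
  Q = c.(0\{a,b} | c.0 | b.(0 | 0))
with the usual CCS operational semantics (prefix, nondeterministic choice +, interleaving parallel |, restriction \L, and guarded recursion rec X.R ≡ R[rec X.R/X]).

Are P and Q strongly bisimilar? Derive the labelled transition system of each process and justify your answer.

P ≁ Q

LTS(P): 6 reachable states
  s0 = c.b.(0\{a,b} | c.0 | b.(0 | 0)) ⊢ --c--▸ s1
  s1 = b.(0\{a,b} | c.0 | b.(0 | 0)) ⊢ --b--▸ s2
  s2 = 0\{a,b} | c.0 | b.(0 | 0) ⊢ --b--▸ s3, --c--▸ s4
  s3 = 0\{a,b} | c.0 | (0 | 0) ⊢ --c--▸ s5
  s4 = 0\{a,b} | 0 | b.(0 | 0) ⊢ --b--▸ s5
  s5 = 0\{a,b} | 0 | (0 | 0) ⊢ stopped
LTS(Q): 5 reachable states
  t0 = c.(0\{a,b} | c.0 | b.(0 | 0)) ⊢ --c--▸ t1
  t1 = 0\{a,b} | c.0 | b.(0 | 0) ⊢ --b--▸ t2, --c--▸ t3
  t2 = 0\{a,b} | c.0 | (0 | 0) ⊢ --c--▸ t4
  t3 = 0\{a,b} | 0 | b.(0 | 0) ⊢ --b--▸ t4
  t4 = 0\{a,b} | 0 | (0 | 0) ⊢ stopped
Bisimilarity quotient blocks:
  B0 = {s0}
  B1 = {s1}
  B2 = {s2, t1}
  B3 = {s4, t3}
  B4 = {s5, t4}
  B5 = {s3, t2}
  B6 = {t0}
s0 ∈ B0, t0 ∈ B6 → different blocks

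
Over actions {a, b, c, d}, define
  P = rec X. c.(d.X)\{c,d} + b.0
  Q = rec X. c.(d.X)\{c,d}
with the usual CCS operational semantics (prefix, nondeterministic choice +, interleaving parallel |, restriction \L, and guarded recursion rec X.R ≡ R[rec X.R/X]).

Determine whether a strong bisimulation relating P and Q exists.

P's transition system — 3 states:
  m0 = rec X. c.(d.X)\{c,d} + b.0 | —b→ m1, —c→ m2
  m1 = 0 | ∅
  m2 = (d.(rec X. c.(d.X)\{c,d} + b.0))\{c,d} | ∅
Q's transition system — 2 states:
  n0 = rec X. c.(d.X)\{c,d} | —c→ n1
  n1 = (d.(rec X. c.(d.X)\{c,d}))\{c,d} | ∅
Partition-refinement fixed point:
  B0 = {m0}
  B1 = {m1, m2, n1}
  B2 = {n0}
m0 ∈ B0, n0 ∈ B2 → different blocks

NO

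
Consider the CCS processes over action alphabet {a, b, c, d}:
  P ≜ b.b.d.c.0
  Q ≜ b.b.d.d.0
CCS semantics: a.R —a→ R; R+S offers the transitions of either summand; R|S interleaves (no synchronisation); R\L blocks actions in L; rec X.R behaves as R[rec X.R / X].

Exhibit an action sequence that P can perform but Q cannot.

Reachable graph of P (5 states):
  p0 = b.b.d.c.0 ⊢ =b=> p1
  p1 = b.d.c.0 ⊢ =b=> p2
  p2 = d.c.0 ⊢ =d=> p3
  p3 = c.0 ⊢ =c=> p4
  p4 = 0 ⊢ ·
Reachable graph of Q (5 states):
  q0 = b.b.d.d.0 ⊢ =b=> q1
  q1 = b.d.d.0 ⊢ =b=> q2
  q2 = d.d.0 ⊢ =d=> q3
  q3 = d.0 ⊢ =d=> q4
  q4 = 0 ⊢ ·
Executing bbdc from P (initial set {p0}):
  [1] b ⇒ {p1}
  [2] b ⇒ {p2}
  [3] d ⇒ {p3}
  [4] c ⇒ {p4}
  P completes σ.
Executing bbdc from Q (initial set {q0}):
  [1] b ⇒ {q1}
  [2] b ⇒ {q2}
  [3] d ⇒ {q3}
  [4] c ⇒ no successor for Q

bbdc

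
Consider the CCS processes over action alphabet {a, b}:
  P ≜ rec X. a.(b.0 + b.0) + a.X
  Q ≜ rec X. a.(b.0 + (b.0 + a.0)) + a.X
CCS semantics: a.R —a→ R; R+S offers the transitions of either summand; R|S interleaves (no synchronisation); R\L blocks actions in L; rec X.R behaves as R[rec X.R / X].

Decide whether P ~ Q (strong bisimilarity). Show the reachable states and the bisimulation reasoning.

Reachable graph of P (3 states):
  m0 = rec X. a.(b.0 + b.0) + a.X ⊢ —a→ m0, —a→ m1
  m1 = b.0 + b.0 ⊢ —b→ m2
  m2 = 0 ⊢ ∅
Reachable graph of Q (3 states):
  n0 = rec X. a.(b.0 + (b.0 + a.0)) + a.X ⊢ —a→ n0, —a→ n1
  n1 = b.0 + (b.0 + a.0) ⊢ —a→ n2, —b→ n2
  n2 = 0 ⊢ ∅
Bisimilarity quotient blocks:
  B0 = {m0}
  B1 = {m1}
  B2 = {m2, n2}
  B3 = {n0}
  B4 = {n1}
m0 ∈ B0, n0 ∈ B3 → different blocks

not bisimilar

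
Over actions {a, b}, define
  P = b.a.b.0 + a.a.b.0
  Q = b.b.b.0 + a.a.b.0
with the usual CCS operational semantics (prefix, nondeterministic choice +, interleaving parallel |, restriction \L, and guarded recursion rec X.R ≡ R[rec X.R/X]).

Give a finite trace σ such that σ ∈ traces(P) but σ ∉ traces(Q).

P's transition system — 4 states:
  u0 = b.a.b.0 + a.a.b.0 :: —a→ u1, —b→ u1
  u1 = a.b.0 :: —a→ u2
  u2 = b.0 :: —b→ u3
  u3 = 0 :: ·
Q's transition system — 5 states:
  v0 = b.b.b.0 + a.a.b.0 :: —a→ v1, —b→ v2
  v1 = a.b.0 :: —a→ v3
  v2 = b.b.0 :: —b→ v3
  v3 = b.0 :: —b→ v4
  v4 = 0 :: ·
Trace ⟨ba⟩ through P, begin at {u0}:
  after b @ step 1: {u1}
  after a @ step 2: {u2}
  — P admits the full trace.
Trace ⟨ba⟩ through Q, begin at {v0}:
  after b @ step 1: {v2}
  after a @ step 2: no successor for Q

ba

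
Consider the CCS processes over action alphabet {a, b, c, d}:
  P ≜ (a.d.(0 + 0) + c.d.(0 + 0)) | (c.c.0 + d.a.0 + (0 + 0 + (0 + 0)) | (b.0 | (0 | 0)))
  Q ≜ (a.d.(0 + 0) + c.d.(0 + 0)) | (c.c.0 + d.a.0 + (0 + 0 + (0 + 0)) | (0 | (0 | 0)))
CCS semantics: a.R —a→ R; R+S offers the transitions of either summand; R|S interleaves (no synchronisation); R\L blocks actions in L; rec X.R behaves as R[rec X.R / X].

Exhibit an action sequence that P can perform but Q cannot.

LTS(P): 15 reachable states
  s0 = (a.d.(0 + 0) + c.d.(0 + 0)) | (c.c.0 + d.a.0 + (0 + 0 + (0 + 0)) | (b.0 | (0 | 0))) → =a=> s1, =b=> s2, =c=> s1, =c=> s3, =d=> s4
  s1 = d.(0 + 0) | (c.c.0 + d.a.0 + (0 + 0 + (0 + 0)) | (b.0 | (0 | 0))) → =b=> s5, =c=> s6, =d=> s7, =d=> s8
  s2 = (a.d.(0 + 0) + c.d.(0 + 0)) | ((0 + 0 + (0 + 0)) | (0 | (0 | 0))) → =a=> s5, =c=> s5
  s3 = (a.d.(0 + 0) + c.d.(0 + 0)) | c.0 → =a=> s6, =c=> s6, =c=> s9
  s4 = (a.d.(0 + 0) + c.d.(0 + 0)) | a.0 → =a=> s8, =a=> s9, =c=> s8
  s5 = d.(0 + 0) | ((0 + 0 + (0 + 0)) | (0 | (0 | 0))) → =d=> s10
  s6 = d.(0 + 0) | c.0 → =c=> s11, =d=> s12
  s7 = (0 + 0) | (c.c.0 + d.a.0 + (0 + 0 + (0 + 0)) | (b.0 | (0 | 0))) → =b=> s10, =c=> s12, =d=> s13
  s8 = d.(0 + 0) | a.0 → =a=> s11, =d=> s13
  s9 = (a.d.(0 + 0) + c.d.(0 + 0)) | 0 → =a=> s11, =c=> s11
  s10 = (0 + 0) | ((0 + 0 + (0 + 0)) | (0 | (0 | 0))) → ·
  s11 = d.(0 + 0) | 0 → =d=> s14
  s12 = (0 + 0) | c.0 → =c=> s14
  s13 = (0 + 0) | a.0 → =a=> s14
  s14 = (0 + 0) | 0 → ·
LTS(Q): 12 reachable states
  t0 = (a.d.(0 + 0) + c.d.(0 + 0)) | (c.c.0 + d.a.0 + (0 + 0 + (0 + 0)) | (0 | (0 | 0))) → =a=> t1, =c=> t1, =c=> t2, =d=> t3
  t1 = d.(0 + 0) | (c.c.0 + d.a.0 + (0 + 0 + (0 + 0)) | (0 | (0 | 0))) → =c=> t4, =d=> t5, =d=> t6
  t2 = (a.d.(0 + 0) + c.d.(0 + 0)) | c.0 → =a=> t4, =c=> t4, =c=> t7
  t3 = (a.d.(0 + 0) + c.d.(0 + 0)) | a.0 → =a=> t6, =a=> t7, =c=> t6
  t4 = d.(0 + 0) | c.0 → =c=> t8, =d=> t9
  t5 = (0 + 0) | (c.c.0 + d.a.0 + (0 + 0 + (0 + 0)) | (0 | (0 | 0))) → =c=> t9, =d=> t10
  t6 = d.(0 + 0) | a.0 → =a=> t8, =d=> t10
  t7 = (a.d.(0 + 0) + c.d.(0 + 0)) | 0 → =a=> t8, =c=> t8
  t8 = d.(0 + 0) | 0 → =d=> t11
  t9 = (0 + 0) | c.0 → =c=> t11
  t10 = (0 + 0) | a.0 → =a=> t11
  t11 = (0 + 0) | 0 → ·
Run σ = ⟨b⟩ on P: start {s0}
  step 1 (b): {s2}
  ✓ P
Run σ = ⟨b⟩ on Q: start {t0}
  step 1 (b): ∅ (Q stuck)

b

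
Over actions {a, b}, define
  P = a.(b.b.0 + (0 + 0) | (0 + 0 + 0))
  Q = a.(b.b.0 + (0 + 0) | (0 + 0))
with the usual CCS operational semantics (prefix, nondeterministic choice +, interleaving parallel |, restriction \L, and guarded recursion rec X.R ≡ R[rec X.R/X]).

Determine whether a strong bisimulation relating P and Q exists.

YES

LTS(P): 4 reachable states
  s0 = a.(b.b.0 + (0 + 0) | (0 + 0 + 0)) :: =a=> s1
  s1 = b.b.0 + (0 + 0) | (0 + 0 + 0) :: =b=> s2
  s2 = b.0 :: =b=> s3
  s3 = 0 :: (no moves)
LTS(Q): 4 reachable states
  t0 = a.(b.b.0 + (0 + 0) | (0 + 0)) :: =a=> t1
  t1 = b.b.0 + (0 + 0) | (0 + 0) :: =b=> t2
  t2 = b.0 :: =b=> t3
  t3 = 0 :: (no moves)
Coarsest stable partition (strong bisimilarity classes):
  B0 = {s0, t0}
  B1 = {s1, t1}
  B2 = {s2, t2}
  B3 = {s3, t3}
s0 ∈ B0, t0 ∈ B0 → same block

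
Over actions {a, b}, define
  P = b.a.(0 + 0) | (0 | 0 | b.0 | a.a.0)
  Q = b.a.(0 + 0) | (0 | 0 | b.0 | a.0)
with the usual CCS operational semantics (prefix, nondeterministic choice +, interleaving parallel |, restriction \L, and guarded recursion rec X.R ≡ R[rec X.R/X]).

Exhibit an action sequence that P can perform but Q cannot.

aa

P's transition system — 18 states:
  s0 = b.a.(0 + 0) | (0 | 0 | b.0 | a.a.0) has moves ··a··> s1, ··b··> s2, ··b··> s3
  s1 = b.a.(0 + 0) | (0 | 0 | b.0 | a.0) has moves ··a··> s4, ··b··> s5, ··b··> s6
  s2 = a.(0 + 0) | (0 | 0 | b.0 | a.a.0) has moves ··a··> s5, ··a··> s7, ··b··> s8
  s3 = b.a.(0 + 0) | (0 | 0 | 0 | a.a.0) has moves ··a··> s6, ··b··> s8
  s4 = b.a.(0 + 0) | (0 | 0 | b.0 | 0) has moves ··b··> s10, ··b··> s9
  s5 = a.(0 + 0) | (0 | 0 | b.0 | a.0) has moves ··a··> s11, ··a··> s9, ··b··> s12
  s6 = b.a.(0 + 0) | (0 | 0 | 0 | a.0) has moves ··a··> s10, ··b··> s12
  s7 = (0 + 0) | (0 | 0 | b.0 | a.a.0) has moves ··a··> s11, ··b··> s13
  s8 = a.(0 + 0) | (0 | 0 | 0 | a.a.0) has moves ··a··> s12, ··a··> s13
  s9 = a.(0 + 0) | (0 | 0 | b.0 | 0) has moves ··a··> s14, ··b··> s15
  s10 = b.a.(0 + 0) | (0 | 0 | 0 | 0) has moves ··b··> s15
  s11 = (0 + 0) | (0 | 0 | b.0 | a.0) has moves ··a··> s14, ··b··> s16
  s12 = a.(0 + 0) | (0 | 0 | 0 | a.0) has moves ··a··> s15, ··a··> s16
  s13 = (0 + 0) | (0 | 0 | 0 | a.a.0) has moves ··a··> s16
  s14 = (0 + 0) | (0 | 0 | b.0 | 0) has moves ··b··> s17
  s15 = a.(0 + 0) | (0 | 0 | 0 | 0) has moves ··a··> s17
  s16 = (0 + 0) | (0 | 0 | 0 | a.0) has moves ··a··> s17
  s17 = (0 + 0) | (0 | 0 | 0 | 0) has moves deadlocked
Q's transition system — 12 states:
  t0 = b.a.(0 + 0) | (0 | 0 | b.0 | a.0) has moves ··a··> t1, ··b··> t2, ··b··> t3
  t1 = b.a.(0 + 0) | (0 | 0 | b.0 | 0) has moves ··b··> t4, ··b··> t5
  t2 = a.(0 + 0) | (0 | 0 | b.0 | a.0) has moves ··a··> t4, ··a··> t6, ··b··> t7
  t3 = b.a.(0 + 0) | (0 | 0 | 0 | a.0) has moves ··a··> t5, ··b··> t7
  t4 = a.(0 + 0) | (0 | 0 | b.0 | 0) has moves ··a··> t8, ··b··> t9
  t5 = b.a.(0 + 0) | (0 | 0 | 0 | 0) has moves ··b··> t9
  t6 = (0 + 0) | (0 | 0 | b.0 | a.0) has moves ··a··> t8, ··b··> t10
  t7 = a.(0 + 0) | (0 | 0 | 0 | a.0) has moves ··a··> t10, ··a··> t9
  t8 = (0 + 0) | (0 | 0 | b.0 | 0) has moves ··b··> t11
  t9 = a.(0 + 0) | (0 | 0 | 0 | 0) has moves ··a··> t11
  t10 = (0 + 0) | (0 | 0 | 0 | a.0) has moves ··a··> t11
  t11 = (0 + 0) | (0 | 0 | 0 | 0) has moves deadlocked
Trace ⟨aa⟩ through P, begin at {s0}:
  after a @ step 1: {s1}
  after a @ step 2: {s4}
  ✓ P
Trace ⟨aa⟩ through Q, begin at {t0}:
  after a @ step 1: {t1}
  after a @ step 2: ∅ (Q stuck)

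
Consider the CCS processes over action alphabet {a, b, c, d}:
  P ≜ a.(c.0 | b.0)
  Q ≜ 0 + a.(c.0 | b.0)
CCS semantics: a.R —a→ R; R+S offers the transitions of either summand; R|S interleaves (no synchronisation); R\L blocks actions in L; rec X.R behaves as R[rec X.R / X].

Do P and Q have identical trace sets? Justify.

Reachable graph of P (5 states):
  p0 = a.(c.0 | b.0) ⊢ —a→ p1
  p1 = c.0 | b.0 ⊢ —b→ p2, —c→ p3
  p2 = c.0 | 0 ⊢ —c→ p4
  p3 = 0 | b.0 ⊢ —b→ p4
  p4 = 0 | 0 ⊢ ∅
Reachable graph of Q (5 states):
  q0 = 0 + a.(c.0 | b.0) ⊢ —a→ q1
  q1 = c.0 | b.0 ⊢ —b→ q2, —c→ q3
  q2 = c.0 | 0 ⊢ —c→ q4
  q3 = 0 | b.0 ⊢ —b→ q4
  q4 = 0 | 0 ⊢ ∅
Partition-refinement fixed point:
  B0 = {p0, q0}
  B1 = {p1, q1}
  B2 = {p3, q3}
  B3 = {p4, q4}
  B4 = {p2, q2}
p0 ∈ B0, q0 ∈ B0 → same block
Bisimilar ⇒ trace-equivalent.

trace-equivalent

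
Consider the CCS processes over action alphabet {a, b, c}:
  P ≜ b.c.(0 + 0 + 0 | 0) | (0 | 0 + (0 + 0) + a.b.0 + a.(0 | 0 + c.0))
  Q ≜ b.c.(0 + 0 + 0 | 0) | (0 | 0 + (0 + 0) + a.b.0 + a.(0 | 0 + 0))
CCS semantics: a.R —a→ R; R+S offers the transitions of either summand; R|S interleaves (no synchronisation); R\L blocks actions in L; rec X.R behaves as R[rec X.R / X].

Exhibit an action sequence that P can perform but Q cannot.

ac

LTS(P): 12 reachable states
  m0 = b.c.(0 + 0 + 0 | 0) | (0 | 0 + (0 + 0) + a.b.0 + a.(0 | 0 + c.0)) ⊢ =a=> m1, =a=> m2, =b=> m3
  m1 = b.c.(0 + 0 + 0 | 0) | (0 | 0 + c.0) ⊢ =b=> m4, =c=> m5
  m2 = b.c.(0 + 0 + 0 | 0) | b.0 ⊢ =b=> m5, =b=> m6
  m3 = c.(0 + 0 + 0 | 0) | (0 | 0 + (0 + 0) + a.b.0 + a.(0 | 0 + c.0)) ⊢ =a=> m4, =a=> m6, =c=> m7
  m4 = c.(0 + 0 + 0 | 0) | (0 | 0 + c.0) ⊢ =c=> m8, =c=> m9
  m5 = b.c.(0 + 0 + 0 | 0) | 0 ⊢ =b=> m9
  m6 = c.(0 + 0 + 0 | 0) | b.0 ⊢ =b=> m9, =c=> m10
  m7 = (0 + 0 + 0 | 0) | (0 | 0 + (0 + 0) + a.b.0 + a.(0 | 0 + c.0)) ⊢ =a=> m10, =a=> m8
  m8 = (0 + 0 + 0 | 0) | (0 | 0 + c.0) ⊢ =c=> m11
  m9 = c.(0 + 0 + 0 | 0) | 0 ⊢ =c=> m11
  m10 = (0 + 0 + 0 | 0) | b.0 ⊢ =b=> m11
  m11 = (0 + 0 + 0 | 0) | 0 ⊢ ·
LTS(Q): 12 reachable states
  n0 = b.c.(0 + 0 + 0 | 0) | (0 | 0 + (0 + 0) + a.b.0 + a.(0 | 0 + 0)) ⊢ =a=> n1, =a=> n2, =b=> n3
  n1 = b.c.(0 + 0 + 0 | 0) | (0 | 0 + 0) ⊢ =b=> n4
  n2 = b.c.(0 + 0 + 0 | 0) | b.0 ⊢ =b=> n5, =b=> n6
  n3 = c.(0 + 0 + 0 | 0) | (0 | 0 + (0 + 0) + a.b.0 + a.(0 | 0 + 0)) ⊢ =a=> n4, =a=> n6, =c=> n7
  n4 = c.(0 + 0 + 0 | 0) | (0 | 0 + 0) ⊢ =c=> n8
  n5 = b.c.(0 + 0 + 0 | 0) | 0 ⊢ =b=> n9
  n6 = c.(0 + 0 + 0 | 0) | b.0 ⊢ =b=> n9, =c=> n10
  n7 = (0 + 0 + 0 | 0) | (0 | 0 + (0 + 0) + a.b.0 + a.(0 | 0 + 0)) ⊢ =a=> n10, =a=> n8
  n8 = (0 + 0 + 0 | 0) | (0 | 0 + 0) ⊢ ·
  n9 = c.(0 + 0 + 0 | 0) | 0 ⊢ =c=> n11
  n10 = (0 + 0 + 0 | 0) | b.0 ⊢ =b=> n11
  n11 = (0 + 0 + 0 | 0) | 0 ⊢ ·
Executing ac from P (initial set {m0}):
  after a @ step 1: {m1, m2}
  after c @ step 2: {m5}
  ✓ P
Executing ac from Q (initial set {n0}):
  after a @ step 1: {n1, n2}
  after c @ step 2: no successor for Q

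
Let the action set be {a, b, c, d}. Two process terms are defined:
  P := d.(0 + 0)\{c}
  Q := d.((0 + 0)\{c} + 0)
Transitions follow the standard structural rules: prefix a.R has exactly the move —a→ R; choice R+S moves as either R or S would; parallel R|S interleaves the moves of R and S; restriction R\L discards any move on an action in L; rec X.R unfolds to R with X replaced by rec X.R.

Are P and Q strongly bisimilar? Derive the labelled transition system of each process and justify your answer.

P's transition system — 2 states:
  u0 = d.(0 + 0)\{c} has moves ··d··> u1
  u1 = (0 + 0)\{c} has moves ·
Q's transition system — 2 states:
  v0 = d.((0 + 0)\{c} + 0) has moves ··d··> v1
  v1 = (0 + 0)\{c} + 0 has moves ·
Bisimilarity quotient blocks:
  B0 = {u0, v0}
  B1 = {u1, v1}
u0 ∈ B0, v0 ∈ B0 → same block

YES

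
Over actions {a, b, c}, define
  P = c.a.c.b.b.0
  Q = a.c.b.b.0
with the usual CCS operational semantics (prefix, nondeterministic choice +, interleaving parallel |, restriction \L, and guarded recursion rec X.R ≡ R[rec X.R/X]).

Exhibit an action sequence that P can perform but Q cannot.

c

LTS(P): 6 reachable states
  m0 = c.a.c.b.b.0 → =c=> m1
  m1 = a.c.b.b.0 → =a=> m2
  m2 = c.b.b.0 → =c=> m3
  m3 = b.b.0 → =b=> m4
  m4 = b.0 → =b=> m5
  m5 = 0 → (no moves)
LTS(Q): 5 reachable states
  n0 = a.c.b.b.0 → =a=> n1
  n1 = c.b.b.0 → =c=> n2
  n2 = b.b.0 → =b=> n3
  n3 = b.0 → =b=> n4
  n4 = 0 → (no moves)
Trace ⟨c⟩ through P, begin at {m0}:
  step 1 (c): {m1}
  P completes σ.
Trace ⟨c⟩ through Q, begin at {n0}:
  step 1 (c): ∅ (Q stuck)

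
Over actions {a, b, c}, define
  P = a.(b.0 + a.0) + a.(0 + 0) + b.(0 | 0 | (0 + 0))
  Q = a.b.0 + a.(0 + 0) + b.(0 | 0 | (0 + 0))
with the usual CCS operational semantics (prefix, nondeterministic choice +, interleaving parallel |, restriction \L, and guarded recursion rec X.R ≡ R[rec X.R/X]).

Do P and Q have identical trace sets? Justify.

LTS(P): 5 reachable states
  u0 = a.(b.0 + a.0) + a.(0 + 0) + b.(0 | 0 | (0 + 0)) ⊢ -a-> u1, -a-> u2, -b-> u3
  u1 = 0 + 0 ⊢ ·
  u2 = b.0 + a.0 ⊢ -a-> u4, -b-> u4
  u3 = 0 | 0 | (0 + 0) ⊢ ·
  u4 = 0 ⊢ ·
LTS(Q): 5 reachable states
  v0 = a.b.0 + a.(0 + 0) + b.(0 | 0 | (0 + 0)) ⊢ -a-> v1, -a-> v2, -b-> v3
  v1 = 0 + 0 ⊢ ·
  v2 = b.0 ⊢ -b-> v4
  v3 = 0 | 0 | (0 + 0) ⊢ ·
  v4 = 0 ⊢ ·
Trace ⟨aa⟩ through P, begin at {u0}:
  [1] a ⇒ {u1, u2}
  [2] a ⇒ {u4}
  ✓ P
Trace ⟨aa⟩ through Q, begin at {v0}:
  [1] a ⇒ {v1, v2}
  [2] a ⇒ ∅  — Q cannot continue

NO — witness ⟨aa⟩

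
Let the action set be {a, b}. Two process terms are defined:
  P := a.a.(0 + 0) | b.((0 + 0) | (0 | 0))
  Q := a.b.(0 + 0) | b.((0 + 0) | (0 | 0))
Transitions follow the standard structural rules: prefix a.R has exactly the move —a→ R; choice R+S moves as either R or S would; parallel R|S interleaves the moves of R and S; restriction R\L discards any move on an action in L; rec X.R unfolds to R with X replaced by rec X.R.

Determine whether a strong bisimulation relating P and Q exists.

P's transition system — 6 states:
  u0 = a.a.(0 + 0) | b.((0 + 0) | (0 | 0)) → --a--▸ u1, --b--▸ u2
  u1 = a.(0 + 0) | b.((0 + 0) | (0 | 0)) → --a--▸ u3, --b--▸ u4
  u2 = a.a.(0 + 0) | ((0 + 0) | (0 | 0)) → --a--▸ u4
  u3 = (0 + 0) | b.((0 + 0) | (0 | 0)) → --b--▸ u5
  u4 = a.(0 + 0) | ((0 + 0) | (0 | 0)) → --a--▸ u5
  u5 = (0 + 0) | ((0 + 0) | (0 | 0)) → stopped
Q's transition system — 6 states:
  v0 = a.b.(0 + 0) | b.((0 + 0) | (0 | 0)) → --a--▸ v1, --b--▸ v2
  v1 = b.(0 + 0) | b.((0 + 0) | (0 | 0)) → --b--▸ v3, --b--▸ v4
  v2 = a.b.(0 + 0) | ((0 + 0) | (0 | 0)) → --a--▸ v4
  v3 = (0 + 0) | b.((0 + 0) | (0 | 0)) → --b--▸ v5
  v4 = b.(0 + 0) | ((0 + 0) | (0 | 0)) → --b--▸ v5
  v5 = (0 + 0) | ((0 + 0) | (0 | 0)) → stopped
Coarsest stable partition (strong bisimilarity classes):
  B0 = {u0}
  B1 = {u1}
  B2 = {u3, v3, v4}
  B3 = {u5, v5}
  B4 = {u4}
  B5 = {u2}
  B6 = {v0}
  B7 = {v1}
  B8 = {v2}
u0 ∈ B0, v0 ∈ B6 → different blocks

not bisimilar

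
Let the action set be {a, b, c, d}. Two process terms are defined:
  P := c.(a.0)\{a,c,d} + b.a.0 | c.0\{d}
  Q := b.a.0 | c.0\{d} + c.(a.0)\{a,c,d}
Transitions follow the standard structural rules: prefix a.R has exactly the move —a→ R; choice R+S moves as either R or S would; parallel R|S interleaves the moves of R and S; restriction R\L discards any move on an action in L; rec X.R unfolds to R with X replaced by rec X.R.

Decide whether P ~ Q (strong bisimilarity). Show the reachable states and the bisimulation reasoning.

bisimilar

Reachable graph of P (7 states):
  m0 = c.(a.0)\{a,c,d} + b.a.0 | c.0\{d} → —b→ m1, —c→ m2, —c→ m3
  m1 = a.0 | c.0\{d} → —a→ m4, —c→ m5
  m2 = (a.0)\{a,c,d} → (no moves)
  m3 = b.a.0 | 0\{d} → —b→ m5
  m4 = 0 | c.0\{d} → —c→ m6
  m5 = a.0 | 0\{d} → —a→ m6
  m6 = 0 | 0\{d} → (no moves)
Reachable graph of Q (7 states):
  n0 = b.a.0 | c.0\{d} + c.(a.0)\{a,c,d} → —b→ n1, —c→ n2, —c→ n3
  n1 = a.0 | c.0\{d} → —a→ n4, —c→ n5
  n2 = (a.0)\{a,c,d} → (no moves)
  n3 = b.a.0 | 0\{d} → —b→ n5
  n4 = 0 | c.0\{d} → —c→ n6
  n5 = a.0 | 0\{d} → —a→ n6
  n6 = 0 | 0\{d} → (no moves)
Partition-refinement fixed point:
  B0 = {m0, n0}
  B1 = {m3, n3}
  B2 = {m5, n5}
  B3 = {m2, m6, n2, n6}
  B4 = {m1, n1}
  B5 = {m4, n4}
m0 ∈ B0, n0 ∈ B0 → same block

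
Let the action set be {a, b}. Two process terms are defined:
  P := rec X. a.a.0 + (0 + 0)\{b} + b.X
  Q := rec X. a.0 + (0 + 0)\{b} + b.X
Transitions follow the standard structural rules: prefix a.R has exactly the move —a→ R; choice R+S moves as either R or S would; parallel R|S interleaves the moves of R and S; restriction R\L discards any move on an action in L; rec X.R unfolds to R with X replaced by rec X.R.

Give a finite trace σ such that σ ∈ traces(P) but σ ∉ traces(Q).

aa

Reachable graph of P (3 states):
  p0 = rec X. a.a.0 + (0 + 0)\{b} + b.X has moves —a→ p1, —b→ p0
  p1 = a.0 has moves —a→ p2
  p2 = 0 has moves (no moves)
Reachable graph of Q (2 states):
  q0 = rec X. a.0 + (0 + 0)\{b} + b.X has moves —a→ q1, —b→ q0
  q1 = 0 has moves (no moves)
Run σ = ⟨aa⟩ on P: start {p0}
  [1] a ⇒ {p1}
  [2] a ⇒ {p2}
  — P admits the full trace.
Run σ = ⟨aa⟩ on Q: start {q0}
  [1] a ⇒ {q1}
  [2] a ⇒ ∅  — Q cannot continue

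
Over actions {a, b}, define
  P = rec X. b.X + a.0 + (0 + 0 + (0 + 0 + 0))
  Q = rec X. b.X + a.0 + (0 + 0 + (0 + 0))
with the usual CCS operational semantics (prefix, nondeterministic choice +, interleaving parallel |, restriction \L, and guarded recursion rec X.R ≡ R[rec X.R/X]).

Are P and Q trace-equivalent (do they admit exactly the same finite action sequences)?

P's transition system — 2 states:
  u0 = rec X. b.X + a.0 + (0 + 0 + (0 + 0 + 0)) ⊢ —a→ u1, —b→ u0
  u1 = 0 ⊢ ∅
Q's transition system — 2 states:
  v0 = rec X. b.X + a.0 + (0 + 0 + (0 + 0)) ⊢ —a→ v1, —b→ v0
  v1 = 0 ⊢ ∅
Coarsest stable partition (strong bisimilarity classes):
  B0 = {u0, v0}
  B1 = {u1, v1}
u0 ∈ B0, v0 ∈ B0 → same block
Bisimilar ⇒ trace-equivalent.

YES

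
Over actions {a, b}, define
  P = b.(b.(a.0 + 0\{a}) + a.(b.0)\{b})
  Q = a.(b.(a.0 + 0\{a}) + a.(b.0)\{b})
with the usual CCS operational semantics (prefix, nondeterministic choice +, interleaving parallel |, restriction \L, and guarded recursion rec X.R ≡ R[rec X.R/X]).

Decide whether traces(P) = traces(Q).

Reachable graph of P (5 states):
  u0 = b.(b.(a.0 + 0\{a}) + a.(b.0)\{b}) → =b=> u1
  u1 = b.(a.0 + 0\{a}) + a.(b.0)\{b} → =a=> u2, =b=> u3
  u2 = (b.0)\{b} → ∅
  u3 = a.0 + 0\{a} → =a=> u4
  u4 = 0 → ∅
Reachable graph of Q (5 states):
  v0 = a.(b.(a.0 + 0\{a}) + a.(b.0)\{b}) → =a=> v1
  v1 = b.(a.0 + 0\{a}) + a.(b.0)\{b} → =a=> v2, =b=> v3
  v2 = (b.0)\{b} → ∅
  v3 = a.0 + 0\{a} → =a=> v4
  v4 = 0 → ∅
Trace ⟨b⟩ through P, begin at {u0}:
  [1] b ⇒ {u1}
  ✓ P
Trace ⟨b⟩ through Q, begin at {v0}:
  [1] b ⇒ no successor for Q

NO — witness ⟨b⟩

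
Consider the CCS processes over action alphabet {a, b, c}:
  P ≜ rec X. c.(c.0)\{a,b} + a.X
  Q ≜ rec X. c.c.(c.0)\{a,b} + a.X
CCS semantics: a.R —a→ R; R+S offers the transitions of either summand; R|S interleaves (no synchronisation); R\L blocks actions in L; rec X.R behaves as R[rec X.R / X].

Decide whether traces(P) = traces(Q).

trace-distinct — witness ⟨ccc⟩

Reachable graph of P (3 states):
  u0 = rec X. c.(c.0)\{a,b} + a.X | =a=> u0, =c=> u1
  u1 = (c.0)\{a,b} | =c=> u2
  u2 = 0\{a,b} | deadlocked
Reachable graph of Q (4 states):
  v0 = rec X. c.c.(c.0)\{a,b} + a.X | =a=> v0, =c=> v1
  v1 = c.(c.0)\{a,b} | =c=> v2
  v2 = (c.0)\{a,b} | =c=> v3
  v3 = 0\{a,b} | deadlocked
Executing ccc from Q (initial set {v0}):
  step 1 (c): {v1}
  step 2 (c): {v2}
  step 3 (c): {v3}
  — Q admits the full trace.
Executing ccc from P (initial set {u0}):
  step 1 (c): {u1}
  step 2 (c): {u2}
  step 3 (c): ∅  — P cannot continue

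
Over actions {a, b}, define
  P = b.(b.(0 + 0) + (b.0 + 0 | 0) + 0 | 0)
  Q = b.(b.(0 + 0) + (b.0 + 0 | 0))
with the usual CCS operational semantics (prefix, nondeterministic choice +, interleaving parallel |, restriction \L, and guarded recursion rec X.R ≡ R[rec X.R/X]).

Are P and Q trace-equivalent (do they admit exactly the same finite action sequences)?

trace-equivalent

Reachable graph of P (4 states):
  m0 = b.(b.(0 + 0) + (b.0 + 0 | 0) + 0 | 0) has moves --b--▸ m1
  m1 = b.(0 + 0) + (b.0 + 0 | 0) + 0 | 0 has moves --b--▸ m2, --b--▸ m3
  m2 = 0 has moves (no moves)
  m3 = 0 + 0 has moves (no moves)
Reachable graph of Q (4 states):
  n0 = b.(b.(0 + 0) + (b.0 + 0 | 0)) has moves --b--▸ n1
  n1 = b.(0 + 0) + (b.0 + 0 | 0) has moves --b--▸ n2, --b--▸ n3
  n2 = 0 has moves (no moves)
  n3 = 0 + 0 has moves (no moves)
Coarsest stable partition (strong bisimilarity classes):
  B0 = {m0, n0}
  B1 = {m1, n1}
  B2 = {m2, m3, n2, n3}
m0 ∈ B0, n0 ∈ B0 → same block
Bisimilar ⇒ trace-equivalent.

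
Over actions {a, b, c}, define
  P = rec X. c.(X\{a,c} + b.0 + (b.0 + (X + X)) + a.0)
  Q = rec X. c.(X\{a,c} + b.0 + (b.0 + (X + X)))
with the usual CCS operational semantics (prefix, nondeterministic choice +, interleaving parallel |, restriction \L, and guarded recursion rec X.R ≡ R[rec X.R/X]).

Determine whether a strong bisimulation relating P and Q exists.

P ≁ Q

P's transition system — 3 states:
  s0 = rec X. c.(X\{a,c} + b.0 + (b.0 + (X + X)) + a.0) → =c=> s1
  s1 = (rec X. c.(X\{a,c} + b.0 + (b.0 + (X + X)) + a.0))\{a,c} + b.0 + (b.0 + ((rec X. c.(X\{a,c} + b.0 + (b.0 + (X + X)) + a.0)) + (rec X. c.(X\{a,c} + b.0 + (b.0 + (X + X)) + a.0)))) + a.0 → =a=> s2, =b=> s2, =c=> s1
  s2 = 0 → (no moves)
Q's transition system — 3 states:
  t0 = rec X. c.(X\{a,c} + b.0 + (b.0 + (X + X))) → =c=> t1
  t1 = (rec X. c.(X\{a,c} + b.0 + (b.0 + (X + X))))\{a,c} + b.0 + (b.0 + ((rec X. c.(X\{a,c} + b.0 + (b.0 + (X + X)))) + (rec X. c.(X\{a,c} + b.0 + (b.0 + (X + X)))))) → =b=> t2, =c=> t1
  t2 = 0 → (no moves)
Bisimilarity quotient blocks:
  B0 = {s0}
  B1 = {s1}
  B2 = {s2, t2}
  B3 = {t0}
  B4 = {t1}
s0 ∈ B0, t0 ∈ B3 → different blocks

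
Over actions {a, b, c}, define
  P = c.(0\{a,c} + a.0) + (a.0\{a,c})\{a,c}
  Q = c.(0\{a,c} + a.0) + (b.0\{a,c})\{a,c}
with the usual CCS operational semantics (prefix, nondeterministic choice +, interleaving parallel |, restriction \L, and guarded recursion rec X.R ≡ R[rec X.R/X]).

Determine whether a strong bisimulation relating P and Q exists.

Reachable graph of P (3 states):
  p0 = c.(0\{a,c} + a.0) + (a.0\{a,c})\{a,c} → =c=> p1
  p1 = 0\{a,c} + a.0 → =a=> p2
  p2 = 0 → stopped
Reachable graph of Q (4 states):
  q0 = c.(0\{a,c} + a.0) + (b.0\{a,c})\{a,c} → =b=> q1, =c=> q2
  q1 = 0\{a,c}\{a,c} → stopped
  q2 = 0\{a,c} + a.0 → =a=> q3
  q3 = 0 → stopped
Bisimilarity quotient blocks:
  B0 = {p0}
  B1 = {p1, q2}
  B2 = {p2, q1, q3}
  B3 = {q0}
p0 ∈ B0, q0 ∈ B3 → different blocks

NO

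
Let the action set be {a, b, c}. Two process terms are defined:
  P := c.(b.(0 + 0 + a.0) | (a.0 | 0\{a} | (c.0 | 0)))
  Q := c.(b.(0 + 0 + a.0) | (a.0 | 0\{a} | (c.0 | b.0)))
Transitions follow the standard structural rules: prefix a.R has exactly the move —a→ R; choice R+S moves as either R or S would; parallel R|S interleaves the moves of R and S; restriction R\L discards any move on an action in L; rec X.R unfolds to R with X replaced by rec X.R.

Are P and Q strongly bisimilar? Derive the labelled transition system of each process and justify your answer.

Reachable graph of P (13 states):
  s0 = c.(b.(0 + 0 + a.0) | (a.0 | 0\{a} | (c.0 | 0))) → --c--▸ s1
  s1 = b.(0 + 0 + a.0) | (a.0 | 0\{a} | (c.0 | 0)) → --a--▸ s2, --b--▸ s3, --c--▸ s4
  s2 = b.(0 + 0 + a.0) | (0 | 0\{a} | (c.0 | 0)) → --b--▸ s5, --c--▸ s6
  s3 = (0 + 0 + a.0) | (a.0 | 0\{a} | (c.0 | 0)) → --a--▸ s5, --a--▸ s7, --c--▸ s8
  s4 = b.(0 + 0 + a.0) | (a.0 | 0\{a} | (0 | 0)) → --a--▸ s6, --b--▸ s8
  s5 = (0 + 0 + a.0) | (0 | 0\{a} | (c.0 | 0)) → --a--▸ s9, --c--▸ s10
  s6 = b.(0 + 0 + a.0) | (0 | 0\{a} | (0 | 0)) → --b--▸ s10
  s7 = 0 | (a.0 | 0\{a} | (c.0 | 0)) → --a--▸ s9, --c--▸ s11
  s8 = (0 + 0 + a.0) | (a.0 | 0\{a} | (0 | 0)) → --a--▸ s10, --a--▸ s11
  s9 = 0 | (0 | 0\{a} | (c.0 | 0)) → --c--▸ s12
  s10 = (0 + 0 + a.0) | (0 | 0\{a} | (0 | 0)) → --a--▸ s12
  s11 = 0 | (a.0 | 0\{a} | (0 | 0)) → --a--▸ s12
  s12 = 0 | (0 | 0\{a} | (0 | 0)) → (no moves)
Reachable graph of Q (25 states):
  t0 = c.(b.(0 + 0 + a.0) | (a.0 | 0\{a} | (c.0 | b.0))) → --c--▸ t1
  t1 = b.(0 + 0 + a.0) | (a.0 | 0\{a} | (c.0 | b.0)) → --a--▸ t2, --b--▸ t3, --b--▸ t4, --c--▸ t5
  t2 = b.(0 + 0 + a.0) | (0 | 0\{a} | (c.0 | b.0)) → --b--▸ t6, --b--▸ t7, --c--▸ t8
  t3 = (0 + 0 + a.0) | (a.0 | 0\{a} | (c.0 | b.0)) → --a--▸ t6, --a--▸ t9, --b--▸ t10, --c--▸ t11
  t4 = b.(0 + 0 + a.0) | (a.0 | 0\{a} | (c.0 | 0)) → --a--▸ t7, --b--▸ t10, --c--▸ t12
  t5 = b.(0 + 0 + a.0) | (a.0 | 0\{a} | (0 | b.0)) → --a--▸ t8, --b--▸ t11, --b--▸ t12
  t6 = (0 + 0 + a.0) | (0 | 0\{a} | (c.0 | b.0)) → --a--▸ t13, --b--▸ t14, --c--▸ t15
  t7 = b.(0 + 0 + a.0) | (0 | 0\{a} | (c.0 | 0)) → --b--▸ t14, --c--▸ t16
  t8 = b.(0 + 0 + a.0) | (0 | 0\{a} | (0 | b.0)) → --b--▸ t15, --b--▸ t16
  t9 = 0 | (a.0 | 0\{a} | (c.0 | b.0)) → --a--▸ t13, --b--▸ t17, --c--▸ t18
  t10 = (0 + 0 + a.0) | (a.0 | 0\{a} | (c.0 | 0)) → --a--▸ t14, --a--▸ t17, --c--▸ t19
  t11 = (0 + 0 + a.0) | (a.0 | 0\{a} | (0 | b.0)) → --a--▸ t15, --a--▸ t18, --b--▸ t19
  t12 = b.(0 + 0 + a.0) | (a.0 | 0\{a} | (0 | 0)) → --a--▸ t16, --b--▸ t19
  t13 = 0 | (0 | 0\{a} | (c.0 | b.0)) → --b--▸ t20, --c--▸ t21
  t14 = (0 + 0 + a.0) | (0 | 0\{a} | (c.0 | 0)) → --a--▸ t20, --c--▸ t22
  t15 = (0 + 0 + a.0) | (0 | 0\{a} | (0 | b.0)) → --a--▸ t21, --b--▸ t22
  t16 = b.(0 + 0 + a.0) | (0 | 0\{a} | (0 | 0)) → --b--▸ t22
  t17 = 0 | (a.0 | 0\{a} | (c.0 | 0)) → --a--▸ t20, --c--▸ t23
  t18 = 0 | (a.0 | 0\{a} | (0 | b.0)) → --a--▸ t21, --b--▸ t23
  t19 = (0 + 0 + a.0) | (a.0 | 0\{a} | (0 | 0)) → --a--▸ t22, --a--▸ t23
  t20 = 0 | (0 | 0\{a} | (c.0 | 0)) → --c--▸ t24
  t21 = 0 | (0 | 0\{a} | (0 | b.0)) → --b--▸ t24
  t22 = (0 + 0 + a.0) | (0 | 0\{a} | (0 | 0)) → --a--▸ t24
  t23 = 0 | (a.0 | 0\{a} | (0 | 0)) → --a--▸ t24
  t24 = 0 | (0 | 0\{a} | (0 | 0)) → (no moves)
Coarsest stable partition (strong bisimilarity classes):
  B0 = {s0}
  B1 = {s1, t4}
  B2 = {s2, t7}
  B3 = {s5, s7, t14, t17}
  B4 = {s10, s11, t22, t23}
  B5 = {s12, t24}
  B6 = {s9, t20}
  B7 = {s6, t16}
  B8 = {s4, t12}
  B9 = {s8, t19}
  B10 = {s3, t10}
  B11 = {t0}
  B12 = {t1}
  B13 = {t5}
  B14 = {t11}
  B15 = {t15, t18}
  B16 = {t21}
  B17 = {t8}
  B18 = {t3}
  B19 = {t6, t9}
  B20 = {t13}
  B21 = {t2}
s0 ∈ B0, t0 ∈ B11 → different blocks

NO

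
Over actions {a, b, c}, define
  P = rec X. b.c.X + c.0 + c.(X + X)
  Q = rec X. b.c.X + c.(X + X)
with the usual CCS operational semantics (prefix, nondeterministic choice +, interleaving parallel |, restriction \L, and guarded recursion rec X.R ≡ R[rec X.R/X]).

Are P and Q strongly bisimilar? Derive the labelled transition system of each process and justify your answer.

Reachable graph of P (4 states):
  m0 = rec X. b.c.X + c.0 + c.(X + X) → —b→ m1, —c→ m2, —c→ m3
  m1 = c.(rec X. b.c.X + c.0 + c.(X + X)) → —c→ m0
  m2 = (rec X. b.c.X + c.0 + c.(X + X)) + (rec X. b.c.X + c.0 + c.(X + X)) → —b→ m1, —c→ m2, —c→ m3
  m3 = 0 → deadlocked
Reachable graph of Q (3 states):
  n0 = rec X. b.c.X + c.(X + X) → —b→ n1, —c→ n2
  n1 = c.(rec X. b.c.X + c.(X + X)) → —c→ n0
  n2 = (rec X. b.c.X + c.(X + X)) + (rec X. b.c.X + c.(X + X)) → —b→ n1, —c→ n2
Coarsest stable partition (strong bisimilarity classes):
  B0 = {m0, m2}
  B1 = {m3}
  B2 = {m1}
  B3 = {n0, n2}
  B4 = {n1}
m0 ∈ B0, n0 ∈ B3 → different blocks

NO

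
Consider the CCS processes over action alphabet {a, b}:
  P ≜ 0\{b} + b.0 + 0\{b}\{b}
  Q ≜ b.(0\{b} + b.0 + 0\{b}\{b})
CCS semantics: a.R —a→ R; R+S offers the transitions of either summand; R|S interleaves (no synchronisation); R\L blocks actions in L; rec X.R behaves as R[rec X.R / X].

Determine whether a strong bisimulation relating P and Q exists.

not bisimilar

Reachable graph of P (2 states):
  p0 = 0\{b} + b.0 + 0\{b}\{b} | =b=> p1
  p1 = 0 | stopped
Reachable graph of Q (3 states):
  q0 = b.(0\{b} + b.0 + 0\{b}\{b}) | =b=> q1
  q1 = 0\{b} + b.0 + 0\{b}\{b} | =b=> q2
  q2 = 0 | stopped
Partition-refinement fixed point:
  B0 = {p0, q1}
  B1 = {p1, q2}
  B2 = {q0}
p0 ∈ B0, q0 ∈ B2 → different blocks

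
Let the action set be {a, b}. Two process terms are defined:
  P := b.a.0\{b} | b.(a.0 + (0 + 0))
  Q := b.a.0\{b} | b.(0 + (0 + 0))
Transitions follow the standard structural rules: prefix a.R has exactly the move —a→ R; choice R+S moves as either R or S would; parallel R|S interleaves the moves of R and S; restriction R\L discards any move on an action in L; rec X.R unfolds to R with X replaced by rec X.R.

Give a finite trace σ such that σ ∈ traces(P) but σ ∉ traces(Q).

LTS(P): 9 reachable states
  u0 = b.a.0\{b} | b.(a.0 + (0 + 0)) | =b=> u1, =b=> u2
  u1 = a.0\{b} | b.(a.0 + (0 + 0)) | =a=> u3, =b=> u4
  u2 = b.a.0\{b} | (a.0 + (0 + 0)) | =a=> u5, =b=> u4
  u3 = 0\{b} | b.(a.0 + (0 + 0)) | =b=> u6
  u4 = a.0\{b} | (a.0 + (0 + 0)) | =a=> u6, =a=> u7
  u5 = b.a.0\{b} | 0 | =b=> u7
  u6 = 0\{b} | (a.0 + (0 + 0)) | =a=> u8
  u7 = a.0\{b} | 0 | =a=> u8
  u8 = 0\{b} | 0 | ∅
LTS(Q): 6 reachable states
  v0 = b.a.0\{b} | b.(0 + (0 + 0)) | =b=> v1, =b=> v2
  v1 = a.0\{b} | b.(0 + (0 + 0)) | =a=> v3, =b=> v4
  v2 = b.a.0\{b} | (0 + (0 + 0)) | =b=> v4
  v3 = 0\{b} | b.(0 + (0 + 0)) | =b=> v5
  v4 = a.0\{b} | (0 + (0 + 0)) | =a=> v5
  v5 = 0\{b} | (0 + (0 + 0)) | ∅
Trace ⟨baba⟩ through P, begin at {u0}:
  [1] b ⇒ {u1, u2}
  [2] a ⇒ {u3, u5}
  [3] b ⇒ {u6, u7}
  [4] a ⇒ {u8}
  P completes σ.
Trace ⟨baba⟩ through Q, begin at {v0}:
  [1] b ⇒ {v1, v2}
  [2] a ⇒ {v3}
  [3] b ⇒ {v5}
  [4] a ⇒ ∅  — Q cannot continue

baba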